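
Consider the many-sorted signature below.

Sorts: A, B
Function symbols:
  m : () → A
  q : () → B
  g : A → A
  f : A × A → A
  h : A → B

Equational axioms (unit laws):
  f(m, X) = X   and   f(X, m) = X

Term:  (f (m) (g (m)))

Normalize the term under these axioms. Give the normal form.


1. (f (m) (g (m)))  →  (g (m))

normal form = (g (m))


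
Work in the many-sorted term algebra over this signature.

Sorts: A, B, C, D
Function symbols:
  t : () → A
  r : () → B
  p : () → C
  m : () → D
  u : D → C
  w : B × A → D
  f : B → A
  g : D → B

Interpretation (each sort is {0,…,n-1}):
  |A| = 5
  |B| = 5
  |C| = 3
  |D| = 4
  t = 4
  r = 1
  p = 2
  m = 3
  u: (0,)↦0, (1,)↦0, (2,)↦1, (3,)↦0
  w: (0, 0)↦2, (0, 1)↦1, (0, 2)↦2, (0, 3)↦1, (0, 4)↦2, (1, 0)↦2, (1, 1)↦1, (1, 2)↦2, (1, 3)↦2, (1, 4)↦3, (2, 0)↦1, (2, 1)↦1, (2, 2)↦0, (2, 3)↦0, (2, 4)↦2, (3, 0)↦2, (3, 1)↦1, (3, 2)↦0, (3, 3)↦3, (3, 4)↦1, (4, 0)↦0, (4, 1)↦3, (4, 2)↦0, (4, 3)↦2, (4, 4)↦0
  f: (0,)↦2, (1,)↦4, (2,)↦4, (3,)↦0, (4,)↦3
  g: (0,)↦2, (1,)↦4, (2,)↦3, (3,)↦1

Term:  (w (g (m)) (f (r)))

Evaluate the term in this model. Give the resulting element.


value = 3

  m = 3
  (g (m)) = g(3,) = 1
  r = 1
  (f (r)) = f(1,) = 4
  (w (g (m)) (f (r))) = w(1, 4) = 3


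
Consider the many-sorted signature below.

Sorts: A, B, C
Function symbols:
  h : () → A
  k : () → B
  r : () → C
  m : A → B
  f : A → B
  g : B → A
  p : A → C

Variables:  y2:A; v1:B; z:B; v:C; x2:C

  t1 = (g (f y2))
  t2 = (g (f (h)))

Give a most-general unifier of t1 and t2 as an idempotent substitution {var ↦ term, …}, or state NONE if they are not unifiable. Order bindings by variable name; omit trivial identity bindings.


{y2 ↦ (h)}


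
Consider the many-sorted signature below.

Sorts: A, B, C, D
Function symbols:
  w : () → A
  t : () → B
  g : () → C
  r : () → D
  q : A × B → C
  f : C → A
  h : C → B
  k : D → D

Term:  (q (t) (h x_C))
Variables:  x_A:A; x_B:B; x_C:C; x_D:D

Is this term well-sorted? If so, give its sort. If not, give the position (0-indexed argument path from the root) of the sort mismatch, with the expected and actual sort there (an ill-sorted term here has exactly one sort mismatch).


ill-sorted at position [0]: expected A, got B

  (t) : B
    x_C : C
  (h x_C) : B
(q (t) (h x_C)) : ✗ arg 0 at [0] has sort B, expected A


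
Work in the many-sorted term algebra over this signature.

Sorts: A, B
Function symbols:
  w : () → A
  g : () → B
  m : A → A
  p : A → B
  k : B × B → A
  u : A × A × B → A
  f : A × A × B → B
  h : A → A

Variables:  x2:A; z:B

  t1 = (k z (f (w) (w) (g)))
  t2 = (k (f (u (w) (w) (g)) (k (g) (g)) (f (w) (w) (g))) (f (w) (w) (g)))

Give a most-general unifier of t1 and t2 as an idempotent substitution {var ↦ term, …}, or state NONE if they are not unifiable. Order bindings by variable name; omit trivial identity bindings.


{z ↦ (f (u (w) (w) (g)) (k (g) (g)) (f (w) (w) (g)))}


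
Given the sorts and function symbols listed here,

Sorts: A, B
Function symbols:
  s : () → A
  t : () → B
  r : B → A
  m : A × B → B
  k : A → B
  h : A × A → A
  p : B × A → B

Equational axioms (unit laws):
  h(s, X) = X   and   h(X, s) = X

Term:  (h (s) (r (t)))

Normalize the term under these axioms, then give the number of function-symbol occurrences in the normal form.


size = 2

1. (h (s) (r (t)))  →  (r (t))
normal form: (r (t))


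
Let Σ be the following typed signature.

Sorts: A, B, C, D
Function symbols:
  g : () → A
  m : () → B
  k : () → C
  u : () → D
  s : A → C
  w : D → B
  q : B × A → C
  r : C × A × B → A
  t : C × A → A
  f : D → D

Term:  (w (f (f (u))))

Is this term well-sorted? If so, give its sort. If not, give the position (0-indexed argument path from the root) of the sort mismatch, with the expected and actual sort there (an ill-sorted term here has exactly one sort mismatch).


well-sorted; sort = B

      (u) : D
    (f (u)) : D
  (f (f (u))) : D
(w (f (f (u)))) : B


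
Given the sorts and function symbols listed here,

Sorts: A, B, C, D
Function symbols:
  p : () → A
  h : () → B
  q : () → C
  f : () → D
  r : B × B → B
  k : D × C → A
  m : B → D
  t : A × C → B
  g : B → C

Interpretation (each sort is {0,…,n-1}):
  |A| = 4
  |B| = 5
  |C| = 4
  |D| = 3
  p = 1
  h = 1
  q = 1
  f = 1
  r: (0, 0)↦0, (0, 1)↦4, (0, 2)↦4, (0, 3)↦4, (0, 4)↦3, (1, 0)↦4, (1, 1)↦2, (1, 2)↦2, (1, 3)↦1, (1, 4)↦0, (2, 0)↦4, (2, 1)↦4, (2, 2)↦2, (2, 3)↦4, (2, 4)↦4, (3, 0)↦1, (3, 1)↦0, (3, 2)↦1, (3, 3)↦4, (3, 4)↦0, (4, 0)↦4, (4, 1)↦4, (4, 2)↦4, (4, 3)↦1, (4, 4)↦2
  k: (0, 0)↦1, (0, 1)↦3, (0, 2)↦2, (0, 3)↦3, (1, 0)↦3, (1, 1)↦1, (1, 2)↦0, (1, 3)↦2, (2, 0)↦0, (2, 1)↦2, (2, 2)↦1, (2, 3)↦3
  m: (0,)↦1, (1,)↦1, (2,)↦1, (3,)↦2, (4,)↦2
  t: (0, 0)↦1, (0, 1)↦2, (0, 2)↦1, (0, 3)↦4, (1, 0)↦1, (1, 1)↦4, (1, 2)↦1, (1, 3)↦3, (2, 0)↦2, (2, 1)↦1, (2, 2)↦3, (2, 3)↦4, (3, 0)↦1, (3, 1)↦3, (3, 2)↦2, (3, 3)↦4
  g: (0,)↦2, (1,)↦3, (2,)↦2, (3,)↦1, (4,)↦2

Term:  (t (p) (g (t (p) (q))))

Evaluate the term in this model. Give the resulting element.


value = 1

  p = 1
  p = 1
  q = 1
  (t (p) (q)) = t(1, 1) = 4
  (g (t (p) (q))) = g(4,) = 2
  (t (p) (g (t (p) (q)))) = t(1, 2) = 1


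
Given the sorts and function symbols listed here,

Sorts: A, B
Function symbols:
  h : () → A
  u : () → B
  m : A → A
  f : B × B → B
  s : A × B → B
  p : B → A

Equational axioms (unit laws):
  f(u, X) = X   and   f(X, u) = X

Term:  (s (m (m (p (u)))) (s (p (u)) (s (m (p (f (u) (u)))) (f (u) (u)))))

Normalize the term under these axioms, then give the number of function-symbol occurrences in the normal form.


1. (s (m (m (p (u)))) (s (p (u)) (s (m (p (f (u) (u)))) (f (u) (u)))))  →  (s (m (m (p (u)))) (s (p (u)) (s (m (p (u))) (f (u) (u)))))
2. (s (m (m (p (u)))) (s (p (u)) (s (m (p (u))) (f (u) (u)))))  →  (s (m (m (p (u)))) (s (p (u)) (s (m (p (u))) (u))))
normal form: (s (m (m (p (u)))) (s (p (u)) (s (m (p (u))) (u))))

size = 13


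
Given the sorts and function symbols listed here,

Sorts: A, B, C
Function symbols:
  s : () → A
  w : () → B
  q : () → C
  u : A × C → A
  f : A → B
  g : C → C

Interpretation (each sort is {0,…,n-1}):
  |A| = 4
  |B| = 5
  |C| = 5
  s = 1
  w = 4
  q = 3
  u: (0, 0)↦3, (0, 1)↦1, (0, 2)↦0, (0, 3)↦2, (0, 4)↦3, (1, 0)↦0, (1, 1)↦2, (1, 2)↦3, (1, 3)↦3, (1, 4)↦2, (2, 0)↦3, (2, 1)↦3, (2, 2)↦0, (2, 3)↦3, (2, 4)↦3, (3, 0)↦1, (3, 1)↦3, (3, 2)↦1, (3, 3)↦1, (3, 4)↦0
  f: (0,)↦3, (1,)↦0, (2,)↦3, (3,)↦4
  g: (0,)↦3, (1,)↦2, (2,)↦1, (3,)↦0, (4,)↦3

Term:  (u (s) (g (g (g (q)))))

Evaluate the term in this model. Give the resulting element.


  s = 1
  q = 3
  (g (q)) = g(3,) = 0
  (g (g (q))) = g(0,) = 3
  (g (g (g (q)))) = g(3,) = 0
  (u (s) (g (g (g (q))))) = u(1, 0) = 0

value = 0


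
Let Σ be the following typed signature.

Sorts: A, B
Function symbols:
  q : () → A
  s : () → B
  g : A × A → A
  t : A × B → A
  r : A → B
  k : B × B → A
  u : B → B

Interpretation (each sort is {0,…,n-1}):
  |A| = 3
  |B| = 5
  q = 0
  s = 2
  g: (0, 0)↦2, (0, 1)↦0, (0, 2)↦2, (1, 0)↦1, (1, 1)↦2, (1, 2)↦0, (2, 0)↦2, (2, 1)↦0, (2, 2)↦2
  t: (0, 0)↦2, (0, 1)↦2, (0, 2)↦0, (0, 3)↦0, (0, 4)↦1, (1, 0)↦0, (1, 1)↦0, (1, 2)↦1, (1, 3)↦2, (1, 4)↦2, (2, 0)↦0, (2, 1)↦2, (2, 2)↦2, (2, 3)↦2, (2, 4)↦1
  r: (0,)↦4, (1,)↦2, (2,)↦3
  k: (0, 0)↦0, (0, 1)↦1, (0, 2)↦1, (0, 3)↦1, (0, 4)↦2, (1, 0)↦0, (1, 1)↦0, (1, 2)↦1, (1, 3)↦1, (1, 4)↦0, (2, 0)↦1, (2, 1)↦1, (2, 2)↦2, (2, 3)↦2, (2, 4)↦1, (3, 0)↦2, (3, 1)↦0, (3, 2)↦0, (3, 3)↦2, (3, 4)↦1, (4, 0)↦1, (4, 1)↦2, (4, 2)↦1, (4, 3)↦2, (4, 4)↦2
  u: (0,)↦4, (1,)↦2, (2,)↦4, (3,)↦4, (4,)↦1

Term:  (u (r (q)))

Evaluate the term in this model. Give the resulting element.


value = 1

  q = 0
  (r (q)) = r(0,) = 4
  (u (r (q))) = u(4,) = 1


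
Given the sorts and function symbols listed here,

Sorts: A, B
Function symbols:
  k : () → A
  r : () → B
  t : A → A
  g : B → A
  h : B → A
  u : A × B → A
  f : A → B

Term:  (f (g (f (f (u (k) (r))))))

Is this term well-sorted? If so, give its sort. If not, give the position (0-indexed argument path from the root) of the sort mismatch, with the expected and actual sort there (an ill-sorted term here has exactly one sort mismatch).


          (k) : A
          (r) : B
        (u (k) (r)) : A
      (f (u (k) (r))) : B
    (f (f (u (k) (r)))) : ✗ arg 0 at [0, 0, 0] has sort B, expected A

ill-sorted at position [0, 0, 0]: expected A, got B


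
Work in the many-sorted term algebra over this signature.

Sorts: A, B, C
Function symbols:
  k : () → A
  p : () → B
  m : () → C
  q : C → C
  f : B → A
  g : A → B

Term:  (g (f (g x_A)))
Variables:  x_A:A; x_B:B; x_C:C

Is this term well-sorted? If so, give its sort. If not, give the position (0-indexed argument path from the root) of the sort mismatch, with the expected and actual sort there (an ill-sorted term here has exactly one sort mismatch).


well-sorted; sort = B

      x_A : A
    (g x_A) : B
  (f (g x_A)) : A
(g (f (g x_A))) : B


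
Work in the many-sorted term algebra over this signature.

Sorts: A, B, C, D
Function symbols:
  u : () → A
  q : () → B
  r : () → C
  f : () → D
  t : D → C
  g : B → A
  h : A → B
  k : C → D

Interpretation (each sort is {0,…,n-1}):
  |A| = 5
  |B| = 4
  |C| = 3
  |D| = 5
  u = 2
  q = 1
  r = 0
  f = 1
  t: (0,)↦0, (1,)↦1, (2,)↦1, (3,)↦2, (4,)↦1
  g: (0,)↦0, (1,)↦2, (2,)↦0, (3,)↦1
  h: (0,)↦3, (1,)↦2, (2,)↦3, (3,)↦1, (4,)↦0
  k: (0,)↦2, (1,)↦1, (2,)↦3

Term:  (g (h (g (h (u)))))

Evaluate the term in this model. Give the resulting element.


value = 0

  u = 2
  (h (u)) = h(2,) = 3
  (g (h (u))) = g(3,) = 1
  (h (g (h (u)))) = h(1,) = 2
  (g (h (g (h (u))))) = g(2,) = 0


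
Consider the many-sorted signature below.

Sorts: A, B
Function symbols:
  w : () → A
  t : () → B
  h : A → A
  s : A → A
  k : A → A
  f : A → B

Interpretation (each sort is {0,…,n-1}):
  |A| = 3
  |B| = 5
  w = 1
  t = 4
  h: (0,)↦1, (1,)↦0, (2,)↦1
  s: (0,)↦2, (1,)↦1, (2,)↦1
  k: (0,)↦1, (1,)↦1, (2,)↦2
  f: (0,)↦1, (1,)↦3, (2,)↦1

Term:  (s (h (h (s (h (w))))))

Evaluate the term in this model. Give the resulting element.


value = 2

  w = 1
  (h (w)) = h(1,) = 0
  (s (h (w))) = s(0,) = 2
  (h (s (h (w)))) = h(2,) = 1
  (h (h (s (h (w))))) = h(1,) = 0
  (s (h (h (s (h (w)))))) = s(0,) = 2


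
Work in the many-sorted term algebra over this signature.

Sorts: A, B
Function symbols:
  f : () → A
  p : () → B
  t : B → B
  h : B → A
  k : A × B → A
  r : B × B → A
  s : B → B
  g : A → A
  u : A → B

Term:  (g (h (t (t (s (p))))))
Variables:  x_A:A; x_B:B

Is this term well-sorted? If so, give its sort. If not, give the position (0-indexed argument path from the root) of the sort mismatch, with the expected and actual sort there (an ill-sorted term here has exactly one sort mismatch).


          (p) : B
        (s (p)) : B
      (t (s (p))) : B
    (t (t (s (p)))) : B
  (h (t (t (s (p))))) : A
(g (h (t (t (s (p)))))) : A

well-sorted; sort = A


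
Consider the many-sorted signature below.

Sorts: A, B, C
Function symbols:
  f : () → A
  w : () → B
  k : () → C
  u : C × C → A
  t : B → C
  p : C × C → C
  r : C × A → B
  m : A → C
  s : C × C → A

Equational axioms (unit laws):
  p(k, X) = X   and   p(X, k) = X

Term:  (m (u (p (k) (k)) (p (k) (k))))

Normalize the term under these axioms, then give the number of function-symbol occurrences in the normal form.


size = 4

1. (m (u (p (k) (k)) (p (k) (k))))  →  (m (u (k) (p (k) (k))))
2. (m (u (k) (p (k) (k))))  →  (m (u (k) (k)))
normal form: (m (u (k) (k)))


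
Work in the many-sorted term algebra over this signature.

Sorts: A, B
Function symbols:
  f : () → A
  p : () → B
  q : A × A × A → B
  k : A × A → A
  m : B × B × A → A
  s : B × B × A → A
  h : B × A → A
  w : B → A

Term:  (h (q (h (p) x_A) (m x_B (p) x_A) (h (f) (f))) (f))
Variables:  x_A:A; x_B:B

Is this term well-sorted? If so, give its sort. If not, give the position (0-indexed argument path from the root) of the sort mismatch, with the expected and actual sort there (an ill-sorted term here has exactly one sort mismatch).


ill-sorted at position [0, 2, 0]: expected B, got A

      (p) : B
      x_A : A
    (h (p) x_A) : A
      x_B : B
      (p) : B
      x_A : A
    (m x_B (p) x_A) : A
      (f) : A
      (f) : A
    (h (f) (f)) : ✗ arg 0 at [0, 2, 0] has sort A, expected B
  (f) : A


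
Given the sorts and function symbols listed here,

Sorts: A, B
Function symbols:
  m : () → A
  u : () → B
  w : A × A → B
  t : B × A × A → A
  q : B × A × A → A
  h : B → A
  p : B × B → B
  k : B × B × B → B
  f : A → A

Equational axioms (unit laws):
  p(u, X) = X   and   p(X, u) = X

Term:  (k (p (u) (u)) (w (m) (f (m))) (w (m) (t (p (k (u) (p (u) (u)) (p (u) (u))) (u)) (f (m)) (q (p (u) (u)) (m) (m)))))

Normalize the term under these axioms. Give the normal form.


normal form = (k (u) (w (m) (f (m))) (w (m) (t (k (u) (u) (u)) (f (m)) (q (u) (m) (m)))))

1. (k (p (u) (u)) (w (m) (f (m))) (w (m) (t (p (k (u) (p (u) (u)) (p (u) (u))) (u)) (f (m)) (q (p (u) (u)) (m) (m)))))  →  (k (u) (w (m) (f (m))) (w (m) (t (p (k (u) (p (u) (u)) (p (u) (u))) (u)) (f (m)) (q (p (u) (u)) (m) (m)))))
2. (k (u) (w (m) (f (m))) (w (m) (t (p (k (u) (p (u) (u)) (p (u) (u))) (u)) (f (m)) (q (p (u) (u)) (m) (m)))))  →  (k (u) (w (m) (f (m))) (w (m) (t (k (u) (p (u) (u)) (p (u) (u))) (f (m)) (q (p (u) (u)) (m) (m)))))
3. (k (u) (w (m) (f (m))) (w (m) (t (k (u) (p (u) (u)) (p (u) (u))) (f (m)) (q (p (u) (u)) (m) (m)))))  →  (k (u) (w (m) (f (m))) (w (m) (t (k (u) (u) (p (u) (u))) (f (m)) (q (p (u) (u)) (m) (m)))))
4. (k (u) (w (m) (f (m))) (w (m) (t (k (u) (u) (p (u) (u))) (f (m)) (q (p (u) (u)) (m) (m)))))  →  (k (u) (w (m) (f (m))) (w (m) (t (k (u) (u) (u)) (f (m)) (q (p (u) (u)) (m) (m)))))
5. (k (u) (w (m) (f (m))) (w (m) (t (k (u) (u) (u)) (f (m)) (q (p (u) (u)) (m) (m)))))  →  (k (u) (w (m) (f (m))) (w (m) (t (k (u) (u) (u)) (f (m)) (q (u) (m) (m)))))


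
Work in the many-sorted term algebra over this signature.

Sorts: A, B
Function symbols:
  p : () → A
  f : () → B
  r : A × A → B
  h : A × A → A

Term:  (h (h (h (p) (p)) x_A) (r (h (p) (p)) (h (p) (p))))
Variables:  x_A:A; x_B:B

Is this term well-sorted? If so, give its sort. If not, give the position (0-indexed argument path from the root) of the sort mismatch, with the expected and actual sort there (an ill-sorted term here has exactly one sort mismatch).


ill-sorted at position [1]: expected A, got B

      (p) : A
      (p) : A
    (h (p) (p)) : A
    x_A : A
  (h (h (p) (p)) x_A) : A
      (p) : A
      (p) : A
    (h (p) (p)) : A
      (p) : A
      (p) : A
    (h (p) (p)) : A
  (r (h (p) (p)) (h (p) (p))) : B
(h (h (h (p) (p)) x_A) (r (h (p) (p)) (h (p) (p)))) : ✗ arg 1 at [1] has sort B, expected A


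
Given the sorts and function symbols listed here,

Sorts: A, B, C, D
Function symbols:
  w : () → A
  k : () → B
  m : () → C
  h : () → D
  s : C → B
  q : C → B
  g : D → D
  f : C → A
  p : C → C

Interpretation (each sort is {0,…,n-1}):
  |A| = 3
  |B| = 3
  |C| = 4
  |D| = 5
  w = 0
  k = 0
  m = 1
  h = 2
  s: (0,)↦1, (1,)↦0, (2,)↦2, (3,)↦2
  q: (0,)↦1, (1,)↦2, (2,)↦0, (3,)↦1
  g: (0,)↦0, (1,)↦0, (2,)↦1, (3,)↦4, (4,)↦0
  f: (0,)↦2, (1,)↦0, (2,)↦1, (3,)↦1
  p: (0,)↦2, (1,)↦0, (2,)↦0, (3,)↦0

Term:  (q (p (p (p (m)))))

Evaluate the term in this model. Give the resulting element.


value = 1

  m = 1
  (p (m)) = p(1,) = 0
  (p (p (m))) = p(0,) = 2
  (p (p (p (m)))) = p(2,) = 0
  (q (p (p (p (m))))) = q(0,) = 1


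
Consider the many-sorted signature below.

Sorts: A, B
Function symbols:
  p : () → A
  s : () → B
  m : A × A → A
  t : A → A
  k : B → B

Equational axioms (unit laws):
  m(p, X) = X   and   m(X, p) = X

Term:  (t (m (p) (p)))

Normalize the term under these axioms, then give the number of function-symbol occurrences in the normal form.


size = 2

1. (t (m (p) (p)))  →  (t (p))
normal form: (t (p))


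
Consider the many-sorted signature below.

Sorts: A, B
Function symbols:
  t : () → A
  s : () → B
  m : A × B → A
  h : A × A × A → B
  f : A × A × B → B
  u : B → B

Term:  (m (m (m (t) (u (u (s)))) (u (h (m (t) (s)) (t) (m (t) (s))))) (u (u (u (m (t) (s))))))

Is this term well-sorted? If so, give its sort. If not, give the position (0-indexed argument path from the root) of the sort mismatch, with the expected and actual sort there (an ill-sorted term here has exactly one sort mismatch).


ill-sorted at position [1, 0, 0, 0]: expected B, got A

      (t) : A
          (s) : B
        (u (s)) : B
      (u (u (s))) : B
    (m (t) (u (u (s)))) : A
          (t) : A
          (s) : B
        (m (t) (s)) : A
        (t) : A
          (t) : A
          (s) : B
        (m (t) (s)) : A
      (h (m (t) (s)) (t) (m (t) (s))) : B
    (u (h (m (t) (s)) (t) (m (t) (s)))) : B
  (m (m (t) (u (u (s)))) (u (h (m (t) (s)) (t) (m (t) (s))))) : A
          (t) : A
          (s) : B
        (m (t) (s)) : A
      (u (m (t) (s))) : ✗ arg 0 at [1, 0, 0, 0] has sort A, expected B


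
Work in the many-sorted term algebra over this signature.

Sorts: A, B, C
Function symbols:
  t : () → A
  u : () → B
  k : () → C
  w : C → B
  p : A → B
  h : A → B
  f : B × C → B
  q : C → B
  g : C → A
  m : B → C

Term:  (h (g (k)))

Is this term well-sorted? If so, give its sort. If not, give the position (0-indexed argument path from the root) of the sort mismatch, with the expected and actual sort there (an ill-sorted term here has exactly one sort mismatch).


    (k) : C
  (g (k)) : A
(h (g (k))) : B

well-sorted; sort = B


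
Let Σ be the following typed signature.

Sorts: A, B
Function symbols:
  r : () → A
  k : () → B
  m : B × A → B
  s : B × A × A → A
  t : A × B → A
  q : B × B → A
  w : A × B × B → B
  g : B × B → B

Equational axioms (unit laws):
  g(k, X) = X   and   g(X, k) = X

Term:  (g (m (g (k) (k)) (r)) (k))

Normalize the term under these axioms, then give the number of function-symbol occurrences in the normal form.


1. (g (m (g (k) (k)) (r)) (k))  →  (m (g (k) (k)) (r))
2. (m (g (k) (k)) (r))  →  (m (k) (r))
normal form: (m (k) (r))

size = 3


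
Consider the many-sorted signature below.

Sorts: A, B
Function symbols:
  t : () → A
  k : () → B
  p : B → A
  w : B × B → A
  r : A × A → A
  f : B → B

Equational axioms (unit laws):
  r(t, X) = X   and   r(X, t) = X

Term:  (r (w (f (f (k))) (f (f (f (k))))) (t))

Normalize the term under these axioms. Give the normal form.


1. (r (w (f (f (k))) (f (f (f (k))))) (t))  →  (w (f (f (k))) (f (f (f (k)))))

normal form = (w (f (f (k))) (f (f (f (k)))))


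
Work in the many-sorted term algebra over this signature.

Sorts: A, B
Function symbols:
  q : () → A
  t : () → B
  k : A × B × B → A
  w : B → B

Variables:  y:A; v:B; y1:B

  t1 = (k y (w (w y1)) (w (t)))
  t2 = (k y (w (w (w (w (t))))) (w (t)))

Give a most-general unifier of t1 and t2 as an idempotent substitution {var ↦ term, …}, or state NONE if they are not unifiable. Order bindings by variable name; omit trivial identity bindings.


{y1 ↦ (w (w (t)))}


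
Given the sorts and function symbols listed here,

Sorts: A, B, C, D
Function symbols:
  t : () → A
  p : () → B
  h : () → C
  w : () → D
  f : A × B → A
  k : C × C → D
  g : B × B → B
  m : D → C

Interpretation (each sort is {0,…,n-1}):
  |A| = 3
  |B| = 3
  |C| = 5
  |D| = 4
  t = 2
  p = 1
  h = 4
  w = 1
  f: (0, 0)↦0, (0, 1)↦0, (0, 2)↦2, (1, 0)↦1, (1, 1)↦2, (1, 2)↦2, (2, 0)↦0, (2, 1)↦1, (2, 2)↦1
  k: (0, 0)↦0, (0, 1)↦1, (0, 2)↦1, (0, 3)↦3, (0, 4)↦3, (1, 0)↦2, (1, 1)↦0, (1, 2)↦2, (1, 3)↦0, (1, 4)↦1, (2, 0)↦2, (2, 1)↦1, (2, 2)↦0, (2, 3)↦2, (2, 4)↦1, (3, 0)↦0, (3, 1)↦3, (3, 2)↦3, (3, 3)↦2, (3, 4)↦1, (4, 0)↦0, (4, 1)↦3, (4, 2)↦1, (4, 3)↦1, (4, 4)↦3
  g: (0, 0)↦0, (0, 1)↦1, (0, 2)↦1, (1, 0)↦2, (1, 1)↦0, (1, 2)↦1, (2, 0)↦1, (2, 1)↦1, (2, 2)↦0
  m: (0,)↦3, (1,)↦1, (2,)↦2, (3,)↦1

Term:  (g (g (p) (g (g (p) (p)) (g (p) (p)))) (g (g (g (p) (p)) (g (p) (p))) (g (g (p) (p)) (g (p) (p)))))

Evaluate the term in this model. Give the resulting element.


  p = 1
  p = 1
  p = 1
  (g (p) (p)) = g(1, 1) = 0
  p = 1
  p = 1
  (g (p) (p)) = g(1, 1) = 0
  (g (g (p) (p)) (g (p) (p))) = g(0, 0) = 0
  (g (p) (g (g (p) (p)) (g (p) (p)))) = g(1, 0) = 2
  p = 1
  p = 1
  (g (p) (p)) = g(1, 1) = 0
  p = 1
  p = 1
  (g (p) (p)) = g(1, 1) = 0
  (g (g (p) (p)) (g (p) (p))) = g(0, 0) = 0
  p = 1
  p = 1
  (g (p) (p)) = g(1, 1) = 0
  p = 1
  p = 1
  (g (p) (p)) = g(1, 1) = 0
  (g (g (p) (p)) (g (p) (p))) = g(0, 0) = 0
  (g (g (g (p) (p)) (g (p) (p))) (g (g (p) (p)) (g (p) (p)))) = g(0, 0) = 0
  (g (g (p) (g (g (p) (p)) (g (p) (p)))) (g (g (g (p) (p)) (g (p) (p))) (g (g (p) (p)) (g (p) (p))))) = g(2, 0) = 1

value = 1


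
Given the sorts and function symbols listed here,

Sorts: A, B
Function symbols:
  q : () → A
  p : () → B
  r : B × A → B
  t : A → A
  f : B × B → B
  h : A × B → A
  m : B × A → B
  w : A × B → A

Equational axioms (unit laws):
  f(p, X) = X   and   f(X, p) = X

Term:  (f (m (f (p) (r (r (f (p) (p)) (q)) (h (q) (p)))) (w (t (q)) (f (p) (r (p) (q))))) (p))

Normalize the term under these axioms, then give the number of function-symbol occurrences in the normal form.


size = 14

1. (f (m (f (p) (r (r (f (p) (p)) (q)) (h (q) (p)))) (w (t (q)) (f (p) (r (p) (q))))) (p))  →  (m (f (p) (r (r (f (p) (p)) (q)) (h (q) (p)))) (w (t (q)) (f (p) (r (p) (q)))))
2. (m (f (p) (r (r (f (p) (p)) (q)) (h (q) (p)))) (w (t (q)) (f (p) (r (p) (q)))))  →  (m (r (r (f (p) (p)) (q)) (h (q) (p))) (w (t (q)) (f (p) (r (p) (q)))))
3. (m (r (r (f (p) (p)) (q)) (h (q) (p))) (w (t (q)) (f (p) (r (p) (q)))))  →  (m (r (r (p) (q)) (h (q) (p))) (w (t (q)) (f (p) (r (p) (q)))))
4. (m (r (r (p) (q)) (h (q) (p))) (w (t (q)) (f (p) (r (p) (q)))))  →  (m (r (r (p) (q)) (h (q) (p))) (w (t (q)) (r (p) (q))))
normal form: (m (r (r (p) (q)) (h (q) (p))) (w (t (q)) (r (p) (q))))


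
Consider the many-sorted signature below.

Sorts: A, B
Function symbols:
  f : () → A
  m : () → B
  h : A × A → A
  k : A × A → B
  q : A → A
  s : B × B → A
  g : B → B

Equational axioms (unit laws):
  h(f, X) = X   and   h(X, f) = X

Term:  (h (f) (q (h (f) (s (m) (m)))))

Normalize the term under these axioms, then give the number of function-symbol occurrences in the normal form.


1. (h (f) (q (h (f) (s (m) (m)))))  →  (q (h (f) (s (m) (m))))
2. (q (h (f) (s (m) (m))))  →  (q (s (m) (m)))
normal form: (q (s (m) (m)))

size = 4


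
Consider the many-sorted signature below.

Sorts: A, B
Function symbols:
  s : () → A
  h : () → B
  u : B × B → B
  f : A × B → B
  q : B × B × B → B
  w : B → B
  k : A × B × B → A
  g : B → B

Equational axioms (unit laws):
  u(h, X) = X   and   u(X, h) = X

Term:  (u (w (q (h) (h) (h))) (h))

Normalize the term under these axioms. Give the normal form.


normal form = (w (q (h) (h) (h)))

1. (u (w (q (h) (h) (h))) (h))  →  (w (q (h) (h) (h)))


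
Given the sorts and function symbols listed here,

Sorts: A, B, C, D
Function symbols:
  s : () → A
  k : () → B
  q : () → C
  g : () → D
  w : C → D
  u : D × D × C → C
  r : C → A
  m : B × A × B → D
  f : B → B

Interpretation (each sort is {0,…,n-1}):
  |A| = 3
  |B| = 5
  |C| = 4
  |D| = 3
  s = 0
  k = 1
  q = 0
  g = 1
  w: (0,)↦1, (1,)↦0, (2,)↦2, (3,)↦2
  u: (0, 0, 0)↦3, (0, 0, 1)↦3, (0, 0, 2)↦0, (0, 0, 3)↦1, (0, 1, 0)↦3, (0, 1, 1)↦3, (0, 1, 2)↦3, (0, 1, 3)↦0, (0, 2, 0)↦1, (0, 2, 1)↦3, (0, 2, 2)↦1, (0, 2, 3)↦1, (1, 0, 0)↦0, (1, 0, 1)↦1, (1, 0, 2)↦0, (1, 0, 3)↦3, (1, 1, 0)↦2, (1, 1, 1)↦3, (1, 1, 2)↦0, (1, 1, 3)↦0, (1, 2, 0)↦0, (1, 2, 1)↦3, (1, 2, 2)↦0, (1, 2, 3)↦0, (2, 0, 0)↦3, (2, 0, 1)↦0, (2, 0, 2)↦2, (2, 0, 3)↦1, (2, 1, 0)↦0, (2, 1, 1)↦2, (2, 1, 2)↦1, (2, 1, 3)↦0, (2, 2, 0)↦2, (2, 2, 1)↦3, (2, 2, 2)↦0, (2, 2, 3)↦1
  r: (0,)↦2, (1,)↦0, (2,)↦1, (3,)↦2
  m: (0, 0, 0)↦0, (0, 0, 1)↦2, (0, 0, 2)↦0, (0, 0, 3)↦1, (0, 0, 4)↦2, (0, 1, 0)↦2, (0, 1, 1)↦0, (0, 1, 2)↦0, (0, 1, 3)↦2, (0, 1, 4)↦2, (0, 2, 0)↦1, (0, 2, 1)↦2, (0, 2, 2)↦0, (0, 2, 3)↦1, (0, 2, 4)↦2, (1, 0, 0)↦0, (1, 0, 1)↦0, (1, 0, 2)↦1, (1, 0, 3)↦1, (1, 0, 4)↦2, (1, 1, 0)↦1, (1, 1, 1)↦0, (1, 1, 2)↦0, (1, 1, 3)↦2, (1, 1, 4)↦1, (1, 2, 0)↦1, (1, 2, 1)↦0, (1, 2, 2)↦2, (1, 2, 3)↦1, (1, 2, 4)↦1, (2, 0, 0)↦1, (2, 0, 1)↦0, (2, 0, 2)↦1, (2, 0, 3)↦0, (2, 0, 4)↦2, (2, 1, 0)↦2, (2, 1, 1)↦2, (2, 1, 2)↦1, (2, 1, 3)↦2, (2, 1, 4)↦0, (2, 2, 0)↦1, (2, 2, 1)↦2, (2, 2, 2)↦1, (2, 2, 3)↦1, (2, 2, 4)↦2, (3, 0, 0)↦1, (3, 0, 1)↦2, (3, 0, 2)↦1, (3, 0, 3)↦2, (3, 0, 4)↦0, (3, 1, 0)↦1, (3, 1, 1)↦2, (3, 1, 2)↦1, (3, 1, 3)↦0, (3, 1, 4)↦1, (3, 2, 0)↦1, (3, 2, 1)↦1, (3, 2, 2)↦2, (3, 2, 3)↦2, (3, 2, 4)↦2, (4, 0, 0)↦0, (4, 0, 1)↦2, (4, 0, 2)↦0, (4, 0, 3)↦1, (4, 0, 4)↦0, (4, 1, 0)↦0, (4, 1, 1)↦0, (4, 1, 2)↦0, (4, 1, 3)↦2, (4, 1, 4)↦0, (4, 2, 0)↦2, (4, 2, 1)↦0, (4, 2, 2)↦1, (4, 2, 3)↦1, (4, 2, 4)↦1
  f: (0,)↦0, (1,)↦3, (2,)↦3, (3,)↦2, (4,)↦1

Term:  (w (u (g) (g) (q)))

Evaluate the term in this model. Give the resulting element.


  g = 1
  g = 1
  q = 0
  (u (g) (g) (q)) = u(1, 1, 0) = 2
  (w (u (g) (g) (q))) = w(2,) = 2

value = 2


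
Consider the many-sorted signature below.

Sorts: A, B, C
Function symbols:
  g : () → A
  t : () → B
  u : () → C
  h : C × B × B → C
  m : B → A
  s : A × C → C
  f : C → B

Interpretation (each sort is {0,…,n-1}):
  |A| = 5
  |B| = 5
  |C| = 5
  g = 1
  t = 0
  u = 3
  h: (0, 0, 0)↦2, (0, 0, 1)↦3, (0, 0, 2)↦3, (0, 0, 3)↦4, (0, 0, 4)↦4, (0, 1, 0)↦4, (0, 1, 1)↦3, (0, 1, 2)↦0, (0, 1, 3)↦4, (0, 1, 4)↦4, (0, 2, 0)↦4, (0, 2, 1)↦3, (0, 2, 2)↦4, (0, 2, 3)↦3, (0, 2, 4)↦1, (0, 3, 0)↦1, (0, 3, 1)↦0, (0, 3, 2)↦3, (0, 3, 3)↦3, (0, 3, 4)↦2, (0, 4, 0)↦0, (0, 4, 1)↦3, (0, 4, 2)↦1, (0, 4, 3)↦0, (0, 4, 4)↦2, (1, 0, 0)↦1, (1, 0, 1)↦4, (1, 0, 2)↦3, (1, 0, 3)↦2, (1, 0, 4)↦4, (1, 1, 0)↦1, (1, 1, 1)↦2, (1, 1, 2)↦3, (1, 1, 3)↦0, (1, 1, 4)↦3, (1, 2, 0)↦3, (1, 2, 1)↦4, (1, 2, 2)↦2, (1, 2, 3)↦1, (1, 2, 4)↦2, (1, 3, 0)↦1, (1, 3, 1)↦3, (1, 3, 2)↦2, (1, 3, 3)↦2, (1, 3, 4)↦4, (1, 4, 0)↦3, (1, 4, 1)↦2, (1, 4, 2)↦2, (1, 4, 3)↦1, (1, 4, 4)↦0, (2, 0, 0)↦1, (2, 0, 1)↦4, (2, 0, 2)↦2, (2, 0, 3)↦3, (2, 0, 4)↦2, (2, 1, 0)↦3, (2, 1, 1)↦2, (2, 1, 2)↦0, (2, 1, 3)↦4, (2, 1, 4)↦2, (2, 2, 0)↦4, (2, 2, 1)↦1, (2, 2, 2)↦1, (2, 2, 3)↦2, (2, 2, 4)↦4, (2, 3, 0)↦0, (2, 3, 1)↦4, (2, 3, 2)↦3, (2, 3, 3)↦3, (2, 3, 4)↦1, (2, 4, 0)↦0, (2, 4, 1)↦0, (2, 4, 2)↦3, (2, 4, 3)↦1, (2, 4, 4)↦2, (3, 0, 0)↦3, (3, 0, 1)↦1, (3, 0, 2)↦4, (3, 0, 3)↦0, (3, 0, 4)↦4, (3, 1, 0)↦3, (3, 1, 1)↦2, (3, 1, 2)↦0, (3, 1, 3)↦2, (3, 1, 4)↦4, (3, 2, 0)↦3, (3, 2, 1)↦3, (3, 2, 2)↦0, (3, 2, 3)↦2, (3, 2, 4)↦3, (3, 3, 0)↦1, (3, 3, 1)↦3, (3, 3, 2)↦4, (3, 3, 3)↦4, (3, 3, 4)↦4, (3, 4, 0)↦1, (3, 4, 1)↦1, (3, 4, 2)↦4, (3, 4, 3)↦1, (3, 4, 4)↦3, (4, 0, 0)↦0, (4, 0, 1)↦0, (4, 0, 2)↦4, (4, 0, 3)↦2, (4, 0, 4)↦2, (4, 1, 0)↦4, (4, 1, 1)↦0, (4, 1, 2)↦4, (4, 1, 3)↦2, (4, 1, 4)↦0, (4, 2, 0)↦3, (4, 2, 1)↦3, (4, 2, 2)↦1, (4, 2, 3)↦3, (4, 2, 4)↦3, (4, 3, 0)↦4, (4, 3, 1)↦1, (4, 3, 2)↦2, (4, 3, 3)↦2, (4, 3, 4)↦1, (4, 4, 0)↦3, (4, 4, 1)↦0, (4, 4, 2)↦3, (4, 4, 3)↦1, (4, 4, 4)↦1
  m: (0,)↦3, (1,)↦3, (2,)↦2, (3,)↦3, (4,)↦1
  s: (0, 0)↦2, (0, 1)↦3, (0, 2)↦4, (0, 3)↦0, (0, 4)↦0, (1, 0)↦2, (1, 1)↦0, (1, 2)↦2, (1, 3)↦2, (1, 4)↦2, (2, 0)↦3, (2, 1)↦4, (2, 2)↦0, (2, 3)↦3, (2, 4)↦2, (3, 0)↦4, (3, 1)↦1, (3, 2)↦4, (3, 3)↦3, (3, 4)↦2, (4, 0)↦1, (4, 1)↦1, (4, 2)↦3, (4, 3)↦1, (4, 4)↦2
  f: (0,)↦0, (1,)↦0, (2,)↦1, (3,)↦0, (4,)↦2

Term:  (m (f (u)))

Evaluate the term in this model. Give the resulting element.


  u = 3
  (f (u)) = f(3,) = 0
  (m (f (u))) = m(0,) = 3

value = 3


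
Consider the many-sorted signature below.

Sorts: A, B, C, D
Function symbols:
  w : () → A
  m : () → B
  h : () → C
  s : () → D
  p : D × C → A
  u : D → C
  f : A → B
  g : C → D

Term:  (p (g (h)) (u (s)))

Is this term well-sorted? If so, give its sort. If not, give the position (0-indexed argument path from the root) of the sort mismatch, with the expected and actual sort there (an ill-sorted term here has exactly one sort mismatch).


well-sorted; sort = A

    (h) : C
  (g (h)) : D
    (s) : D
  (u (s)) : C
(p (g (h)) (u (s))) : A


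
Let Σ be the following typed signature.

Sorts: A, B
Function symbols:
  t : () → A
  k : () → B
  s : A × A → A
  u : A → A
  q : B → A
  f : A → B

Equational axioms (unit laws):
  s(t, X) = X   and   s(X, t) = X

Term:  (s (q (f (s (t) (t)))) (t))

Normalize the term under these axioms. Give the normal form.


1. (s (q (f (s (t) (t)))) (t))  →  (q (f (s (t) (t))))
2. (q (f (s (t) (t))))  →  (q (f (t)))

normal form = (q (f (t)))


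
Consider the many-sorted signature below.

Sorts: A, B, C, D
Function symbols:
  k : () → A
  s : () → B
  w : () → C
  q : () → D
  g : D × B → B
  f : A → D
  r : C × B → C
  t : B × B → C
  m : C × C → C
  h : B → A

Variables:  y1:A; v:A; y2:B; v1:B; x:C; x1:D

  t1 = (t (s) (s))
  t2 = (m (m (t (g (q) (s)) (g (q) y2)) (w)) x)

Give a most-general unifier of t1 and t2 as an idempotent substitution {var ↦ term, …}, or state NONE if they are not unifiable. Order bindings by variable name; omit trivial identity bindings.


NONE (not unifiable)

head clash or occurs-check failure — not unifiable


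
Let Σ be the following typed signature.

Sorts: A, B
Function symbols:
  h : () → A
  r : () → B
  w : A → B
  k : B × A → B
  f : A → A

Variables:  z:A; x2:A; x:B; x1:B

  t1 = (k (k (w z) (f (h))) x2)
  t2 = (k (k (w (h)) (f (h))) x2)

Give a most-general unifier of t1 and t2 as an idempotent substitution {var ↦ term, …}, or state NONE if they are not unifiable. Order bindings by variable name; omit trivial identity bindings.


{z ↦ (h)}


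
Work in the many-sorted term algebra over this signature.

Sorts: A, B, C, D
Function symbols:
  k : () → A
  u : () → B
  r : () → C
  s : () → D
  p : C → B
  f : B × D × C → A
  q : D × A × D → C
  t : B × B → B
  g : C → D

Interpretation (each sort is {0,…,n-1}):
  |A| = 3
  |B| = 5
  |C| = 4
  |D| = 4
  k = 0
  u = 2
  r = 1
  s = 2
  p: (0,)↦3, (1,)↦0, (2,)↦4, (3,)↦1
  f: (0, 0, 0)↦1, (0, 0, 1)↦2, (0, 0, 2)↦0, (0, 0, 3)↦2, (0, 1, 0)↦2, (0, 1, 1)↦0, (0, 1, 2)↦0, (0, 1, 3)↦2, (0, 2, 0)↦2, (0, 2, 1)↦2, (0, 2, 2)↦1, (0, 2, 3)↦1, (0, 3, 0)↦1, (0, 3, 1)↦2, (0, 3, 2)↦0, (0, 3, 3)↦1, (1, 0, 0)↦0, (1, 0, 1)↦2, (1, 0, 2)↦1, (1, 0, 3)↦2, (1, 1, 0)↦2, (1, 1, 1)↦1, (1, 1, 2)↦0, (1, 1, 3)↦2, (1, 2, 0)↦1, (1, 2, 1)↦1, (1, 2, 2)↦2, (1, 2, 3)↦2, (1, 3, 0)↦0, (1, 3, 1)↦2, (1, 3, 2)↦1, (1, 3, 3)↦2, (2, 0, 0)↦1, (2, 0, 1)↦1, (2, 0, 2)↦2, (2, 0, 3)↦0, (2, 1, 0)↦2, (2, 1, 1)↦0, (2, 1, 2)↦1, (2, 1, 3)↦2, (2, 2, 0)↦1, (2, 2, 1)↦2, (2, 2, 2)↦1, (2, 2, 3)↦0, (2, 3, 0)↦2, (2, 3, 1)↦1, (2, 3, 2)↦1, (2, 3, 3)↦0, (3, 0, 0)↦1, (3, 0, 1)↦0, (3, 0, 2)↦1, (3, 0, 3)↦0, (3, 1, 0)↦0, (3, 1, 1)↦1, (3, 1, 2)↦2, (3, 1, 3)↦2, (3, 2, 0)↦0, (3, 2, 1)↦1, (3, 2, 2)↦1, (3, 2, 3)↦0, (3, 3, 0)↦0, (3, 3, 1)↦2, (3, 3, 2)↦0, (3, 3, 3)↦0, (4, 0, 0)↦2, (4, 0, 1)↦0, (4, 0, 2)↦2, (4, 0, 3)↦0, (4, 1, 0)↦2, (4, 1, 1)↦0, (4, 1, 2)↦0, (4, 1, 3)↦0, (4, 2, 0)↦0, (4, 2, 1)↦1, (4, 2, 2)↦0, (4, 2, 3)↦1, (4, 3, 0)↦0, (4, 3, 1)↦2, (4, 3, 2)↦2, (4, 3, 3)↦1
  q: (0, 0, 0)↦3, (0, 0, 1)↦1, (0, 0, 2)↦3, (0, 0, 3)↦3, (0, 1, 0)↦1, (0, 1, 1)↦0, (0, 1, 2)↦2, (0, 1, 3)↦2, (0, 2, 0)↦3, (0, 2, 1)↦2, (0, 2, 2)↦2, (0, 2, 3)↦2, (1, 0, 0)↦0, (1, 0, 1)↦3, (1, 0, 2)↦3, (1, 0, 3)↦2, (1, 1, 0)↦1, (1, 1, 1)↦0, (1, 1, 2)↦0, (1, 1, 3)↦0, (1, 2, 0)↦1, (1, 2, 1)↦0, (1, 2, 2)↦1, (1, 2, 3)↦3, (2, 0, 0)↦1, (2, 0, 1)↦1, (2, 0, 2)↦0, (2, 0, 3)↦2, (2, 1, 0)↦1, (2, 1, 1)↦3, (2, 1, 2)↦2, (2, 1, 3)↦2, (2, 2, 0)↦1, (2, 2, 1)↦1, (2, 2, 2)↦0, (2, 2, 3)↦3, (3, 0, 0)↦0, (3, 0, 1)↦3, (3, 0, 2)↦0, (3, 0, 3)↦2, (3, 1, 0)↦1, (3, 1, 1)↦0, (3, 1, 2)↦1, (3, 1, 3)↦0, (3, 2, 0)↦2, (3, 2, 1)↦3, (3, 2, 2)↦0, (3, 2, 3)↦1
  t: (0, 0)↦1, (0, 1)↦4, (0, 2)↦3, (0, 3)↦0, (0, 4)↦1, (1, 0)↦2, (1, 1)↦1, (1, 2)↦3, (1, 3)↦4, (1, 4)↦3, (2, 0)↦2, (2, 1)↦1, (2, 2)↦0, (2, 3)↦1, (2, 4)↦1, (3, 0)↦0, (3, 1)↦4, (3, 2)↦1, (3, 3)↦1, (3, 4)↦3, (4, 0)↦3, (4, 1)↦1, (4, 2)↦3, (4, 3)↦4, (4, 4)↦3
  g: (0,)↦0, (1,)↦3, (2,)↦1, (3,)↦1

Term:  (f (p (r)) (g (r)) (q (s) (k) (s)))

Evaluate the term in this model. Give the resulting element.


value = 1

  r = 1
  (p (r)) = p(1,) = 0
  r = 1
  (g (r)) = g(1,) = 3
  s = 2
  k = 0
  s = 2
  (q (s) (k) (s)) = q(2, 0, 2) = 0
  (f (p (r)) (g (r)) (q (s) (k) (s))) = f(0, 3, 0) = 1


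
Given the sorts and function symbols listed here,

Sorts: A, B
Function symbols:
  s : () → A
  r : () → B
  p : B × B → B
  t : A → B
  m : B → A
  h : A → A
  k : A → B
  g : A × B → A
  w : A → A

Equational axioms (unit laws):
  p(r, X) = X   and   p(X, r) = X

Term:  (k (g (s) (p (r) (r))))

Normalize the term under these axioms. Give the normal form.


normal form = (k (g (s) (r)))

1. (k (g (s) (p (r) (r))))  →  (k (g (s) (r)))


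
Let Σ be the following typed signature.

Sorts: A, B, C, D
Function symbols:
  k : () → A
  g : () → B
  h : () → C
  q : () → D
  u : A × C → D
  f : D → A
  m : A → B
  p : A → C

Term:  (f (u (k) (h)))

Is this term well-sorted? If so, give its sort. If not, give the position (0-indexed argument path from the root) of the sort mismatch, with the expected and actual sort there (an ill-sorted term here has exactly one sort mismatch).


well-sorted; sort = A

    (k) : A
    (h) : C
  (u (k) (h)) : D
(f (u (k) (h))) : A


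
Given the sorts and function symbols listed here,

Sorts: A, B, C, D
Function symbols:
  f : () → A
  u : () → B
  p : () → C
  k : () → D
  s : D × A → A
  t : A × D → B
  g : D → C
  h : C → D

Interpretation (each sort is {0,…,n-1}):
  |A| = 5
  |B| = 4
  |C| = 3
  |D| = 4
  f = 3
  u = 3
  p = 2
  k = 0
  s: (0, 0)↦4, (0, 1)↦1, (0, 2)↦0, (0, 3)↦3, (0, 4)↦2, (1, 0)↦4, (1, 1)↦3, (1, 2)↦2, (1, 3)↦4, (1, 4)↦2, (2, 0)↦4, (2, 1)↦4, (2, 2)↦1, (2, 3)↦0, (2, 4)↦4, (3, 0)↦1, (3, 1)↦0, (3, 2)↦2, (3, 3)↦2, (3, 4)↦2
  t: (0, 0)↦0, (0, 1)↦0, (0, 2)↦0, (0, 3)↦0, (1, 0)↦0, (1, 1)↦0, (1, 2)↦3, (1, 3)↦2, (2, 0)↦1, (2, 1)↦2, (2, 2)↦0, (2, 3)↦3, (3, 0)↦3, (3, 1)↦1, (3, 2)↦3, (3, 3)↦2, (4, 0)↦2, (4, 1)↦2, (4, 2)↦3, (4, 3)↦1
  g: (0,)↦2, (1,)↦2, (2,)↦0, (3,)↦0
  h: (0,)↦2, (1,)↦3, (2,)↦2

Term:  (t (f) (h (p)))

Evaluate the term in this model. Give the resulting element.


  f = 3
  p = 2
  (h (p)) = h(2,) = 2
  (t (f) (h (p))) = t(3, 2) = 3

value = 3


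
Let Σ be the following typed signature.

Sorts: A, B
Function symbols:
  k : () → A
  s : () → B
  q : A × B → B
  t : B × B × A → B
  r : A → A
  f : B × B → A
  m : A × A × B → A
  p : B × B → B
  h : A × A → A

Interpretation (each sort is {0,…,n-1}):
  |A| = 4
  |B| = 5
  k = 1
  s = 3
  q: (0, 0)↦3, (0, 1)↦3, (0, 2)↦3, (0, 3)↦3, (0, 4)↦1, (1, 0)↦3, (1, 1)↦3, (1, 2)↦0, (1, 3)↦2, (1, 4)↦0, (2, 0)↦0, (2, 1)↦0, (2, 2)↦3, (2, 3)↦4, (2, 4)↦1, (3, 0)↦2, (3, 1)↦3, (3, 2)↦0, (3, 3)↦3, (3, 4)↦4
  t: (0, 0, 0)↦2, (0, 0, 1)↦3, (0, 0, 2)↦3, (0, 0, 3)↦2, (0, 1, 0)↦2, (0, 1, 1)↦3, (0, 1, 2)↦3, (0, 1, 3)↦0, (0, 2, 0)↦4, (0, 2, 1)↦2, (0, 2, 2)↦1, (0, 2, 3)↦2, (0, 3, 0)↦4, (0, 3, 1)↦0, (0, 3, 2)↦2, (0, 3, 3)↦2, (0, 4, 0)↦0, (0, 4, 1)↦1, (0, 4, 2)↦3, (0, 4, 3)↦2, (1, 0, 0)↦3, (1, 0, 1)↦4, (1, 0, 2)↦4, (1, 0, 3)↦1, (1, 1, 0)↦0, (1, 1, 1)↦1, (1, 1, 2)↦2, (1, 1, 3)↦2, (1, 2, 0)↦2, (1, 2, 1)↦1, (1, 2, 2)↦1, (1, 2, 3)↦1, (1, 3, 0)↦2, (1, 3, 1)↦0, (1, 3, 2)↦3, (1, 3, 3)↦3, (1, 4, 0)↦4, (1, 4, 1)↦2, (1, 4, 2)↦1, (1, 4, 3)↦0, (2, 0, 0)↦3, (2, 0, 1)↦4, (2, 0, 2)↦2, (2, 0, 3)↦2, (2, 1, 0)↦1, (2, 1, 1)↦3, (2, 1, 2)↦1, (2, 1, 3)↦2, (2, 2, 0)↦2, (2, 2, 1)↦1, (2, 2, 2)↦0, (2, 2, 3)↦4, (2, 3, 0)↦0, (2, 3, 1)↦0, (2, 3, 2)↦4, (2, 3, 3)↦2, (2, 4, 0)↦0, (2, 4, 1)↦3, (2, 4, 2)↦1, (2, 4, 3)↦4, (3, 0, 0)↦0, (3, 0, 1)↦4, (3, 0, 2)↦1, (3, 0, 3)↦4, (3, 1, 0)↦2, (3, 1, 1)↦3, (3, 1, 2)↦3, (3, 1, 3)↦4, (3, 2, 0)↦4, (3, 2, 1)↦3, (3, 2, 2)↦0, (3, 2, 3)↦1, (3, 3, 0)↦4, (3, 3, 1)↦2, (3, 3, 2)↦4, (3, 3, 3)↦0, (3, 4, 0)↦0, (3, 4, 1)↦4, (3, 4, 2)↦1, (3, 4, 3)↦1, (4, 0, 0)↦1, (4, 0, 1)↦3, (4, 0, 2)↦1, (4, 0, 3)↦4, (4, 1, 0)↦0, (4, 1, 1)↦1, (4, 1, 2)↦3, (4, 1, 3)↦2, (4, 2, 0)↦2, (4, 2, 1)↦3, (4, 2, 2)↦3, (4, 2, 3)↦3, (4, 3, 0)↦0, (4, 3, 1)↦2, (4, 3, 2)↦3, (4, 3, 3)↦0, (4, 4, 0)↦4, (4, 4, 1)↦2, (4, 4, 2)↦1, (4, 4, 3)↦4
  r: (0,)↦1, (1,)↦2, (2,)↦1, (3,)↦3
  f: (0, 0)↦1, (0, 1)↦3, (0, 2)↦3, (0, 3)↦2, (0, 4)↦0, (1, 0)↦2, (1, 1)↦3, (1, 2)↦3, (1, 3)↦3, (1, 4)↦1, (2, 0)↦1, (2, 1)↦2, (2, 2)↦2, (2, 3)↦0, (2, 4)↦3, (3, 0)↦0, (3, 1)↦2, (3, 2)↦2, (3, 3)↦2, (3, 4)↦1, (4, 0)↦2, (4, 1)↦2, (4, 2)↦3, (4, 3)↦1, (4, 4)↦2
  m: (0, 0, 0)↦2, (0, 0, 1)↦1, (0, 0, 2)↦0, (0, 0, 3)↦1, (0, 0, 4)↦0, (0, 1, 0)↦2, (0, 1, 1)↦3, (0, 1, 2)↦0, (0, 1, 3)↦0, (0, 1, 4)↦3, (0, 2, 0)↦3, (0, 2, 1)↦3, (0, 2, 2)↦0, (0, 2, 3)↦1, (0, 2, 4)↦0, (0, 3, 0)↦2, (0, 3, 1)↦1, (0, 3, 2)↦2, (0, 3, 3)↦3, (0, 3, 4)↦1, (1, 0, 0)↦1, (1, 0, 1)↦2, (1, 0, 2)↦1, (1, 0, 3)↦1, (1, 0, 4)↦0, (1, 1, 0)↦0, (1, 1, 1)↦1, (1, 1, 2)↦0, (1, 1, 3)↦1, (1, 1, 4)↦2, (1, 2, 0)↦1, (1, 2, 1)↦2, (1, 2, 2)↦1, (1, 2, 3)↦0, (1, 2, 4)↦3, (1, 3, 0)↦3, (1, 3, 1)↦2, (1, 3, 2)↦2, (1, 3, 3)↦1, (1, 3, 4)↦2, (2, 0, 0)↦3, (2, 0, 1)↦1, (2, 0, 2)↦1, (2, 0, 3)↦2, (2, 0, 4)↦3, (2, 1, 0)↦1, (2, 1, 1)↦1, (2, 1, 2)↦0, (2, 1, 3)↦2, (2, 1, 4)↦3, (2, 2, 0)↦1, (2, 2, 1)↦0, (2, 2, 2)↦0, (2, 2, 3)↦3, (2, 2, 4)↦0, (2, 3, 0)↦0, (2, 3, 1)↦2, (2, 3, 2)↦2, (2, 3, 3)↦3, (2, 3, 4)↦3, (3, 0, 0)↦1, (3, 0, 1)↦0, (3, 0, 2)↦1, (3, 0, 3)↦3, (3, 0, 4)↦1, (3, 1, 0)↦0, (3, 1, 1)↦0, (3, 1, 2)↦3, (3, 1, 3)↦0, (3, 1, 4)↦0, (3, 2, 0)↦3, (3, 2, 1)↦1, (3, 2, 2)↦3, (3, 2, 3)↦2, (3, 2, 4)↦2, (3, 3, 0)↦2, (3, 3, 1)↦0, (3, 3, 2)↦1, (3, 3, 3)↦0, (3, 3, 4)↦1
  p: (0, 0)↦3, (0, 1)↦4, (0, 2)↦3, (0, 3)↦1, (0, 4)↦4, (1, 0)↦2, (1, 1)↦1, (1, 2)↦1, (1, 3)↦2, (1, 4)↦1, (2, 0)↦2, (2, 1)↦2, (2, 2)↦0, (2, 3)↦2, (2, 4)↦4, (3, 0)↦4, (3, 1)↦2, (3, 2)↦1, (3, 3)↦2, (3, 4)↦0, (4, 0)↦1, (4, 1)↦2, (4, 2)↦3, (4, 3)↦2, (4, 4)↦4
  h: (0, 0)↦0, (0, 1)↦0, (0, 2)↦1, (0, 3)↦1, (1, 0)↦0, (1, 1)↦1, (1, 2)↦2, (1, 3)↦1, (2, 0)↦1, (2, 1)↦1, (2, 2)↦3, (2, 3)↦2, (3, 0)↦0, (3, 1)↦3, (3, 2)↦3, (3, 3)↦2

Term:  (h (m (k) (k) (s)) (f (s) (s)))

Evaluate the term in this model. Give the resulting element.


  k = 1
  k = 1
  s = 3
  (m (k) (k) (s)) = m(1, 1, 3) = 1
  s = 3
  s = 3
  (f (s) (s)) = f(3, 3) = 2
  (h (m (k) (k) (s)) (f (s) (s))) = h(1, 2) = 2

value = 2
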